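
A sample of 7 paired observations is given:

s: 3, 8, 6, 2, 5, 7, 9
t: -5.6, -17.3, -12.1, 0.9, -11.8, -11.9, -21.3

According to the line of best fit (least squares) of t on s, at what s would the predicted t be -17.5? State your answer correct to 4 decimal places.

7.9778

n = 7, Σx = 40, Σy = -79.1, Σxy = -560, Σx² = 268
Sxx = Σx² − (Σx)²/n = 268 − 228.571429 = 39.428571
Sxy = Σxy − (Σx)(Σy)/n = -560 − (-452) = -108
b = Sxy/Sxx = -108/39.428571 = -2.739130
a = ȳ − b·x̄ = -11.3 − (-2.739130)·5.714286 = 4.352174
Set a + b·x = -17.5: x = (-17.5 − 4.352174) / (-2.739130) = 7.977778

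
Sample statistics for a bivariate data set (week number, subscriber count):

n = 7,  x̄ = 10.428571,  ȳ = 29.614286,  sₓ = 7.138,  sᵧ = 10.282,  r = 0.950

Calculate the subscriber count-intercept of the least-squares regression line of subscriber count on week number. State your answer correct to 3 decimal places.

b = r · sᵧ/sₓ = 0.95 · 10.282/7.138 = 1.368437
a = ȳ − b·x̄ = 29.614286 − 1.368437·10.428571 = 15.343448

15.343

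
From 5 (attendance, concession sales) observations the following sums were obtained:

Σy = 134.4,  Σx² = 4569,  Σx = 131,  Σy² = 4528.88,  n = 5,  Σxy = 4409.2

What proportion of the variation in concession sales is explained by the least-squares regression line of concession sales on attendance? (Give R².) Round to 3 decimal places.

0.757

Sxx = Σx² − (Σx)²/n = 4569 − 3432.2 = 1136.8
Sxy = Σxy − (Σx)(Σy)/n = 4409.2 − 3521.28 = 887.92
Syy = Σy² − (Σy)²/n = 4528.88 − 3612.672 = 916.208
R² = Sxy²/(Sxx·Syy) = (887.92)²/(1136.8·916.208) = 0.756954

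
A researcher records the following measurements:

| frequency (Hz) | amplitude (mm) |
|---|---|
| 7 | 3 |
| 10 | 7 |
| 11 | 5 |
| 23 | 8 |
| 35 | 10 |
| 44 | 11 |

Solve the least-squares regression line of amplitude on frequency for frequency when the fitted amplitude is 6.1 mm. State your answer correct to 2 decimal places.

14.97

n = 6, Σx = 130, Σy = 44, Σxy = 1164, Σx² = 3960
Sxx = Σx² − (Σx)²/n = 3960 − 2816.666667 = 1143.333333
Sxy = Σxy − (Σx)(Σy)/n = 1164 − 953.333333 = 210.666667
b = Sxy/Sxx = 210.666667/1143.333333 = 0.184257
a = ȳ − b·x̄ = 7.333333 − 0.184257·21.666667 = 3.341108
Set a + b·x = 6.1: x = (6.1 − 3.341108) / 0.184257 = 14.973101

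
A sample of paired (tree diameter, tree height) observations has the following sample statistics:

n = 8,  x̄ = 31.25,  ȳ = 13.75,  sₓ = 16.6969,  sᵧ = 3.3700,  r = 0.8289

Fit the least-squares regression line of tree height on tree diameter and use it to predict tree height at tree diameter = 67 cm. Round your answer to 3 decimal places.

b = r · sᵧ/sₓ = 0.8289 · 3.37/16.6969 = 0.167300
a = ȳ − b·x̄ = 13.75 − 0.167300·31.25 = 8.521872
ŷ(67) = a + b·67 = 8.521872 + 0.167300·67 = 19.730978

19.731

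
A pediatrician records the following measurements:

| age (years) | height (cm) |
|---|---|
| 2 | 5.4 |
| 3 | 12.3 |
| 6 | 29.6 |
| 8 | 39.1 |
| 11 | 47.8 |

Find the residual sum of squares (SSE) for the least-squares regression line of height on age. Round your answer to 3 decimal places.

28.967

n = 5, Σx = 30, Σy = 134.2, Σxy = 1063.9, Σx² = 234, Σy² = 4870.26
Sxx = Σx² − (Σx)²/n = 234 − 180 = 54
Sxy = Σxy − (Σx)(Σy)/n = 1063.9 − 805.2 = 258.7
Syy = Σy² − (Σy)²/n = 4870.26 − 3601.928 = 1268.332
b = Sxy/Sxx = 258.7/54 = 4.790741
SSE = Syy − b·Sxy = 1268.332 − 4.790741·258.7 = 28.967370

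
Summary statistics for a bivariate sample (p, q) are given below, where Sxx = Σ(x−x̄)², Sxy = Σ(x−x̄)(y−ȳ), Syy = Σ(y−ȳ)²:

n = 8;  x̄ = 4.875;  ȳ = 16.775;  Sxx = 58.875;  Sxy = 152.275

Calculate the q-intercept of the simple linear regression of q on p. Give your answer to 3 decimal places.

4.166

b = Sxy/Sxx = 152.275/58.875 = 2.586412
a = ȳ − b·x̄ = 16.775 − 2.586412·4.875 = 4.166242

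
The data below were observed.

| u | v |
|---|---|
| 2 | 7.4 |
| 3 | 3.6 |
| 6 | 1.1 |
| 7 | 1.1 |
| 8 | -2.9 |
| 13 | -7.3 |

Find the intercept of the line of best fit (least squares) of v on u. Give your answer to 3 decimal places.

n = 6, Σx = 39, Σy = 3, Σxy = -78.2, Σx² = 331
Sxx = Σx² − (Σx)²/n = 331 − 253.5 = 77.5
Sxy = Σxy − (Σx)(Σy)/n = -78.2 − 19.5 = -97.7
b = Sxy/Sxx = -97.7/77.5 = -1.260645
a = ȳ − b·x̄ = 0.5 − (-1.260645)·6.5 = 8.694194

8.694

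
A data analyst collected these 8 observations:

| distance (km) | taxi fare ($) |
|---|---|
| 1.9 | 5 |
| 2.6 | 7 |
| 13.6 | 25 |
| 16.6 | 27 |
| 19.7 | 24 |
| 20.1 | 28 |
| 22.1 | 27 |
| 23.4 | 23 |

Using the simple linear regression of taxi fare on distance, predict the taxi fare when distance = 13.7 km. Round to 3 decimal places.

n = 8, Σx = 120, Σy = 166, Σxy = 2986.4, Σx² = 2298.96
Sxx = Σx² − (Σx)²/n = 2298.96 − 1800 = 498.96
Sxy = Σxy − (Σx)(Σy)/n = 2986.4 − 2490 = 496.4
b = Sxy/Sxx = 496.4/498.96 = 0.994869
a = ȳ − b·x̄ = 20.75 − 0.994869·15 = 5.826960
ŷ(13.7) = a + b·13.7 = 5.826960 + 0.994869·13.7 = 19.456670

19.457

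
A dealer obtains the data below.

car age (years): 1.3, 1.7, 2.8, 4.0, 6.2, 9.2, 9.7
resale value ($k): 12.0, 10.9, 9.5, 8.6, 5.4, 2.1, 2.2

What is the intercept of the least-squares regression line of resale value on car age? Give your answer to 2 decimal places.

n = 7, Σx = 34.9, Σy = 50.7, Σxy = 169.27, Σx² = 245.59
Sxx = Σx² − (Σx)²/n = 245.59 − 174.001429 = 71.588571
Sxy = Σxy − (Σx)(Σy)/n = 169.27 − 252.775714 = -83.505714
b = Sxy/Sxx = -83.505714/71.588571 = -1.166467
a = ȳ − b·x̄ = 7.242857 − (-1.166467)·4.985714 = 13.058529

13.06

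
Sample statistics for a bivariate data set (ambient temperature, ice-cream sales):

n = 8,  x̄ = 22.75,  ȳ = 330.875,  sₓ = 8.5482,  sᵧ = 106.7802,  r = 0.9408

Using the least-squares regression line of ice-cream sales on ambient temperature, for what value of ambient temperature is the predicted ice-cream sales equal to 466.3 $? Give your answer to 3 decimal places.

34.274

b = r · sᵧ/sₓ = 0.9408 · 106.7802/8.5482 = 11.752043
a = ȳ − b·x̄ = 330.875 − 11.752043·22.75 = 63.516027
Set a + b·x = 466.3: x = (466.3 − 63.516027) / 11.752043 = 34.273528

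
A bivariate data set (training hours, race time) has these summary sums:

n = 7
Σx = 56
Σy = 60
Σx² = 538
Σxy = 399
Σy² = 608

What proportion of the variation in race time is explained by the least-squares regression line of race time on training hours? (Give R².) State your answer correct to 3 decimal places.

Sxx = Σx² − (Σx)²/n = 538 − 448 = 90
Sxy = Σxy − (Σx)(Σy)/n = 399 − 480 = -81
Syy = Σy² − (Σy)²/n = 608 − 514.285714 = 93.714286
R² = Sxy²/(Sxx·Syy) = (-81)²/(90·93.714286) = 0.777896

0.778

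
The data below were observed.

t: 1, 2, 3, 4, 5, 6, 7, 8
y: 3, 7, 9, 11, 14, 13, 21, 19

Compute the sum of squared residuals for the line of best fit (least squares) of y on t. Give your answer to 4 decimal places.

n = 8, Σx = 36, Σy = 97, Σxy = 535, Σx² = 204, Σy² = 1427
Sxx = Σx² − (Σx)²/n = 204 − 162 = 42
Sxy = Σxy − (Σx)(Σy)/n = 535 − 436.5 = 98.5
Syy = Σy² − (Σy)²/n = 1427 − 1176.125 = 250.875
b = Sxy/Sxx = 98.5/42 = 2.345238
SSE = Syy − b·Sxy = 250.875 − 2.345238·98.5 = 19.869048

19.8690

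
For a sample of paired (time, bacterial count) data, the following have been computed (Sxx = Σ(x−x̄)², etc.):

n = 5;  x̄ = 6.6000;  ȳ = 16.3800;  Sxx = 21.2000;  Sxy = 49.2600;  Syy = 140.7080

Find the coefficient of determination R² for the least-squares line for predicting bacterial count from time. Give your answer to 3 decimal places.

0.813

R² = Sxy²/(Sxx·Syy) = (49.26)²/(21.2·140.708) = 0.813456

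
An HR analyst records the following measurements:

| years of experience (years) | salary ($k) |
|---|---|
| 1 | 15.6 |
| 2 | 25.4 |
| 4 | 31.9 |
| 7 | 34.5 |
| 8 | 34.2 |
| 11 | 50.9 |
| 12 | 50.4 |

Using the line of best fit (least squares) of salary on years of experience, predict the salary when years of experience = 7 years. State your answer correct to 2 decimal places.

n = 7, Σx = 45, Σy = 242.9, Σxy = 1873.8, Σx² = 399
Sxx = Σx² − (Σx)²/n = 399 − 289.285714 = 109.714286
Sxy = Σxy − (Σx)(Σy)/n = 1873.8 − 1561.5 = 312.3
b = Sxy/Sxx = 312.3/109.714286 = 2.846484
a = ȳ − b·x̄ = 34.7 − 2.846484·6.428571 = 16.401172
ŷ(7) = a + b·7 = 16.401172 + 2.846484·7 = 36.326563

36.33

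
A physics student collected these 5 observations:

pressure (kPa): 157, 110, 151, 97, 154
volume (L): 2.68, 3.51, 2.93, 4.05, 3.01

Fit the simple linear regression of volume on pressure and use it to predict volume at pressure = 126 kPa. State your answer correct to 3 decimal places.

3.382

n = 5, Σx = 669, Σy = 16.18, Σxy = 2105.68, Σx² = 92675
Sxx = Σx² − (Σx)²/n = 92675 − 89512.2 = 3162.8
Sxy = Σxy − (Σx)(Σy)/n = 2105.68 − 2164.884 = -59.204
b = Sxy/Sxx = -59.204/3162.8 = -0.018719
a = ȳ − b·x̄ = 3.236 − (-0.018719)·133.8 = 5.740583
ŷ(126) = a + b·126 = 5.740583 + (-0.018719)·126 = 3.382007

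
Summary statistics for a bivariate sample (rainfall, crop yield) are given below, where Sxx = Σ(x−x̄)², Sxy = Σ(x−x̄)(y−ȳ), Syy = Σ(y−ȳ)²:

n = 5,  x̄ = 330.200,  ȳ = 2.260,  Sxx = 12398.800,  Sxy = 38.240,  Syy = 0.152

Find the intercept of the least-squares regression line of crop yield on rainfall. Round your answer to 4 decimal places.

b = Sxy/Sxx = 38.24/12398.8 = 0.003084
a = ȳ − b·x̄ = 2.26 − 0.003084·330.2 = 1.241607

1.2416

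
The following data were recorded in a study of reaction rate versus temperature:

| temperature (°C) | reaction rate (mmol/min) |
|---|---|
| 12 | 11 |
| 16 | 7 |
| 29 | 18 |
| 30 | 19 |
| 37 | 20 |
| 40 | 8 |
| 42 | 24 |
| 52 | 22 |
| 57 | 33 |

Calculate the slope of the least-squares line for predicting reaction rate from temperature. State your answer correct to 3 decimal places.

0.421

n = 9, Σx = 315, Σy = 162, Σxy = 6429, Σx² = 12827
Sxx = Σx² − (Σx)²/n = 12827 − 11025 = 1802
Sxy = Σxy − (Σx)(Σy)/n = 6429 − 5670 = 759
b = Sxy/Sxx = 759/1802 = 0.421199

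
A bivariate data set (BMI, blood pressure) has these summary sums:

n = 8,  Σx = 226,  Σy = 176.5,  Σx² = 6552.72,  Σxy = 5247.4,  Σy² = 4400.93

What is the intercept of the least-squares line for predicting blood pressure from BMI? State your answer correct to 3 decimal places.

-21.815

Sxx = Σx² − (Σx)²/n = 6552.72 − 6384.5 = 168.22
Sxy = Σxy − (Σx)(Σy)/n = 5247.4 − 4986.125 = 261.275
b = Sxy/Sxx = 261.275/168.22 = 1.553174
a = ȳ − b·x̄ = 22.0625 − 1.553174·28.25 = -21.814677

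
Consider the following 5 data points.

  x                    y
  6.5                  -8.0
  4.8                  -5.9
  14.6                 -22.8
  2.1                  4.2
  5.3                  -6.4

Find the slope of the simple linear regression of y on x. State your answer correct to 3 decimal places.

-2.010

n = 5, Σx = 33.3, Σy = -38.9, Σxy = -438.3, Σx² = 310.95
Sxx = Σx² − (Σx)²/n = 310.95 − 221.778 = 89.172
Sxy = Σxy − (Σx)(Σy)/n = -438.3 − (-259.074) = -179.226
b = Sxy/Sxx = -179.226/89.172 = -2.009891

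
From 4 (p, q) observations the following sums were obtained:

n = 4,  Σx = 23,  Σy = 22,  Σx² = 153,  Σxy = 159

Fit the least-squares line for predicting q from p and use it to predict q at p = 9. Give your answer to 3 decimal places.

Sxx = Σx² − (Σx)²/n = 153 − 132.25 = 20.75
Sxy = Σxy − (Σx)(Σy)/n = 159 − 126.5 = 32.5
b = Sxy/Sxx = 32.5/20.75 = 1.566265
a = ȳ − b·x̄ = 5.5 − 1.566265·5.75 = -3.506024
ŷ(9) = a + b·9 = -3.506024 + 1.566265·9 = 10.590361

10.590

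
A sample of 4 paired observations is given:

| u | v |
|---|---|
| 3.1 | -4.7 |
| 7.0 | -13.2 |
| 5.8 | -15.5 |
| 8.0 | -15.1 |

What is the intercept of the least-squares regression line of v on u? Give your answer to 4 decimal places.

n = 4, Σx = 23.9, Σy = -48.5, Σxy = -317.67, Σx² = 156.25
Sxx = Σx² − (Σx)²/n = 156.25 − 142.8025 = 13.4475
Sxy = Σxy − (Σx)(Σy)/n = -317.67 − (-289.7875) = -27.8825
b = Sxy/Sxx = -27.8825/13.4475 = -2.073434
a = ȳ − b·x̄ = -12.125 − (-2.073434)·5.975 = 0.263766

0.2638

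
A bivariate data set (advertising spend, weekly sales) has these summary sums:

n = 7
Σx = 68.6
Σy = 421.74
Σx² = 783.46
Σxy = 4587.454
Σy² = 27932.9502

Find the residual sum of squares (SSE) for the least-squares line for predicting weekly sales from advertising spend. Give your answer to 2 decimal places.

Sxx = Σx² − (Σx)²/n = 783.46 − 672.28 = 111.18
Sxy = Σxy − (Σx)(Σy)/n = 4587.454 − 4133.052 = 454.402
Syy = Σy² − (Σy)²/n = 27932.9502 − 25409.232514 = 2523.717686
b = Sxy/Sxx = 454.402/111.18 = 4.087084
SSE = Syy − b·Sxy = 2523.717686 − 4.087084·454.402 = 666.538538

666.54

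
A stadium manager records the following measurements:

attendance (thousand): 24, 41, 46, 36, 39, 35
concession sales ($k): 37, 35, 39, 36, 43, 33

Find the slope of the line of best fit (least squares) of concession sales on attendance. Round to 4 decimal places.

0.1134

n = 6, Σx = 221, Σy = 223, Σxy = 8245, Σx² = 8415
Sxx = Σx² − (Σx)²/n = 8415 − 8140.166667 = 274.833333
Sxy = Σxy − (Σx)(Σy)/n = 8245 − 8213.833333 = 31.166667
b = Sxy/Sxx = 31.166667/274.833333 = 0.113402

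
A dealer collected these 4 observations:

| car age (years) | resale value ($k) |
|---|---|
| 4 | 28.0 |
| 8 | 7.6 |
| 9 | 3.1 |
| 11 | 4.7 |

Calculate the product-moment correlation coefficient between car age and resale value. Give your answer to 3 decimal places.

-0.927

n = 4, Σx = 32, Σy = 43.4, Σxy = 252.4, Σx² = 282, Σy² = 873.46
Sxx = Σx² − (Σx)²/n = 282 − 256 = 26
Sxy = Σxy − (Σx)(Σy)/n = 252.4 − 347.2 = -94.8
Syy = Σy² − (Σy)²/n = 873.46 − 470.89 = 402.57
r = Sxy/√(Sxx·Syy) = -94.8/√(10466.82) = -94.8/102.307478 = -0.926618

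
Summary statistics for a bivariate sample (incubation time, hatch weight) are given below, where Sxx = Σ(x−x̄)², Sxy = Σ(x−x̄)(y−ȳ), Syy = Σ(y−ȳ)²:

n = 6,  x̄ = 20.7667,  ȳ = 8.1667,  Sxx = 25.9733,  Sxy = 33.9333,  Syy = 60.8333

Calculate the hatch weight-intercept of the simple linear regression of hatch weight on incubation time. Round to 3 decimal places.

-18.964

b = Sxy/Sxx = 33.9333/25.9733 = 1.306469
a = ȳ − b·x̄ = 8.1667 − 1.306469·20.7667 = -18.964341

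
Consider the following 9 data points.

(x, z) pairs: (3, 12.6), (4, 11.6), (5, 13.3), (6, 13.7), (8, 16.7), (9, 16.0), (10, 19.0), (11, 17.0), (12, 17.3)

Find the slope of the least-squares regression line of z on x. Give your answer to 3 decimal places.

n = 9, Σx = 68, Σy = 137.2, Σxy = 1095.1, Σx² = 596
Sxx = Σx² − (Σx)²/n = 596 − 513.777778 = 82.222222
Sxy = Σxy − (Σx)(Σy)/n = 1095.1 − 1036.622222 = 58.477778
b = Sxy/Sxx = 58.477778/82.222222 = 0.711216

0.711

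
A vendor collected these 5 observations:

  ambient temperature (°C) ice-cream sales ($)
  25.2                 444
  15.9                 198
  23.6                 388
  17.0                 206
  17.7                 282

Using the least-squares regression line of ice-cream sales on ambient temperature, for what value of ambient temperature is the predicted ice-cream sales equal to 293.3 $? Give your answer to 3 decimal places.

n = 5, Σx = 99.4, Σy = 1518, Σxy = 31987.2, Σx² = 2047.1
Sxx = Σx² − (Σx)²/n = 2047.1 − 1976.072 = 71.028
Sxy = Σxy − (Σx)(Σy)/n = 31987.2 − 30177.84 = 1809.36
b = Sxy/Sxx = 1809.36/71.028 = 25.473898
a = ȳ − b·x̄ = 303.6 − 25.473898·19.88 = -202.821085
Set a + b·x = 293.3: x = (293.3 − (-202.821085)) / 25.473898 = 19.475665

19.476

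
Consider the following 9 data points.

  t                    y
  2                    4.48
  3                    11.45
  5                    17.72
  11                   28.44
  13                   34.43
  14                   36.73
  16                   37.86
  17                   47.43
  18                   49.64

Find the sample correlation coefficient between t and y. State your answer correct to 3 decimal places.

0.986

n = 9, Σx = 99, Σy = 268.18, Σxy = 3712.15, Σx² = 1393, Σy² = 9955.6368
Sxx = Σx² − (Σx)²/n = 1393 − 1089 = 304
Sxy = Σxy − (Σx)(Σy)/n = 3712.15 − 2949.98 = 762.17
Syy = Σy² − (Σy)²/n = 9955.6368 − 7991.168044 = 1964.468756
r = Sxy/√(Sxx·Syy) = 762.17/√(597198.501689) = 762.17/772.786194 = 0.986262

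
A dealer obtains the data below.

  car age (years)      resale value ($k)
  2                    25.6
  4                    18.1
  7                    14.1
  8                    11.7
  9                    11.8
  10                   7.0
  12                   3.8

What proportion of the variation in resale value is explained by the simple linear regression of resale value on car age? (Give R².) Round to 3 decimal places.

0.966

n = 7, Σx = 52, Σy = 92.1, Σxy = 537.7, Σx² = 458, Σy² = 1521.35
Sxx = Σx² − (Σx)²/n = 458 − 386.285714 = 71.714286
Sxy = Σxy − (Σx)(Σy)/n = 537.7 − 684.171429 = -146.471429
Syy = Σy² − (Σy)²/n = 1521.35 − 1211.772857 = 309.577143
R² = Sxy²/(Sxx·Syy) = (-146.471429)²/(71.714286·309.577143) = 0.966343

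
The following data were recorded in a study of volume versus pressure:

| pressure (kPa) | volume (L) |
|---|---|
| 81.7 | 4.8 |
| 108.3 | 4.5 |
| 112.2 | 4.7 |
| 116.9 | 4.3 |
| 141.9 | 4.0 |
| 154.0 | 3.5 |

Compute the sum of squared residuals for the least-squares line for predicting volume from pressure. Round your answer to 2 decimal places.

0.15

n = 6, Σx = 715, Σy = 25.8, Σxy = 3016.12, Σx² = 88509.84, Σy² = 112.12
Sxx = Σx² − (Σx)²/n = 88509.84 − 85204.166667 = 3305.673333
Sxy = Σxy − (Σx)(Σy)/n = 3016.12 − 3074.5 = -58.38
Syy = Σy² − (Σy)²/n = 112.12 − 110.94 = 1.18
b = Sxy/Sxx = -58.38/3305.673333 = -0.017661
SSE = Syy − b·Sxy = 1.18 − (-0.017661)·(-58.38) = 0.148977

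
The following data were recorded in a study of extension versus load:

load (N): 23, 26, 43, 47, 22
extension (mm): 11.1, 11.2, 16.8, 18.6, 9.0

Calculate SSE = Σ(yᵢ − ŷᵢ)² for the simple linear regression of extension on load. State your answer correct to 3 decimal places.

1.640

n = 5, Σx = 161, Σy = 66.7, Σxy = 2341.1, Σx² = 5747, Σy² = 957.85
Sxx = Σx² − (Σx)²/n = 5747 − 5184.2 = 562.8
Sxy = Σxy − (Σx)(Σy)/n = 2341.1 − 2147.74 = 193.36
Syy = Σy² − (Σy)²/n = 957.85 − 889.778 = 68.072
b = Sxy/Sxx = 193.36/562.8 = 0.343568
SSE = Syy − b·Sxy = 68.072 − 0.343568·193.36 = 1.639716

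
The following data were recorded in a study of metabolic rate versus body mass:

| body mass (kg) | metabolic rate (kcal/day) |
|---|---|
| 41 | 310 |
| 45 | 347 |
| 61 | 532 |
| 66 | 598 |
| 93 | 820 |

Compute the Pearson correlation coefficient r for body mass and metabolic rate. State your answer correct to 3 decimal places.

n = 5, Σx = 306, Σy = 2607, Σxy = 176505, Σx² = 20432, Σy² = 1529537
Sxx = Σx² − (Σx)²/n = 20432 − 18727.2 = 1704.8
Sxy = Σxy − (Σx)(Σy)/n = 176505 − 159548.4 = 16956.6
Syy = Σy² − (Σy)²/n = 1529537 − 1359289.8 = 170247.2
r = Sxy/√(Sxx·Syy) = 16956.6/√(290237426.56) = 16956.6/17036.356024 = 0.995318

0.995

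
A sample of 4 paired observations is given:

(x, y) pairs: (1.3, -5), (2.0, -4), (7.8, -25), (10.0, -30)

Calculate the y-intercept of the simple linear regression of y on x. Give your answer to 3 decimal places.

0.419

n = 4, Σx = 21.1, Σy = -64, Σxy = -509.5, Σx² = 166.53
Sxx = Σx² − (Σx)²/n = 166.53 − 111.3025 = 55.2275
Sxy = Σxy − (Σx)(Σy)/n = -509.5 − (-337.6) = -171.9
b = Sxy/Sxx = -171.9/55.2275 = -3.112580
a = ȳ − b·x̄ = -16 − (-3.112580)·5.275 = 0.418858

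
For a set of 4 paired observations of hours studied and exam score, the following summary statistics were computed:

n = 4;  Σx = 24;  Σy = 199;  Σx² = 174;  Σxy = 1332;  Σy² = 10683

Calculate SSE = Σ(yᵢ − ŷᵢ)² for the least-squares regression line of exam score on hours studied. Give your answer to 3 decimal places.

Sxx = Σx² − (Σx)²/n = 174 − 144 = 30
Sxy = Σxy − (Σx)(Σy)/n = 1332 − 1194 = 138
Syy = Σy² − (Σy)²/n = 10683 − 9900.25 = 782.75
b = Sxy/Sxx = 138/30 = 4.6
SSE = Syy − b·Sxy = 782.75 − 4.6·138 = 147.95

147.950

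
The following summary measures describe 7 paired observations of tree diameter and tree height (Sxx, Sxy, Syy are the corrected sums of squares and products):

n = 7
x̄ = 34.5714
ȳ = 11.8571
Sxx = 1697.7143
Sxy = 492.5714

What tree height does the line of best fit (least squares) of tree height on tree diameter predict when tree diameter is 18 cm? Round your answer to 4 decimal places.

b = Sxy/Sxx = 492.5714/1697.7143 = 0.290138
a = ȳ − b·x̄ = 11.8571 − 0.290138·34.5714 = 1.826624
ŷ(18) = a + b·18 = 1.826624 + 0.290138·18 = 7.049107

7.0491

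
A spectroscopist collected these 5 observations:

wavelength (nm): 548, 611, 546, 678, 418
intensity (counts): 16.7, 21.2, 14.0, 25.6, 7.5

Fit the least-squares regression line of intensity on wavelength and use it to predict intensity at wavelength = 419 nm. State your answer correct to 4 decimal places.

6.9956

n = 5, Σx = 2801, Σy = 85, Σxy = 50240.6, Σx² = 1606149
Sxx = Σx² − (Σx)²/n = 1606149 − 1569120.2 = 37028.8
Sxy = Σxy − (Σx)(Σy)/n = 50240.6 − 47617 = 2623.6
b = Sxy/Sxx = 2623.6/37028.8 = 0.070853
a = ȳ − b·x̄ = 17 − 0.070853·560.2 = -22.691827
ŷ(419) = a + b·419 = -22.691827 + 0.070853·419 = 6.995562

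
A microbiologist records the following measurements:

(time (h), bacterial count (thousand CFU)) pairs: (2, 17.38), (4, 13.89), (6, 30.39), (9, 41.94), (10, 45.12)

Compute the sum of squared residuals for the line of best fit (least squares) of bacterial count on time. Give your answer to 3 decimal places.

72.551

n = 5, Σx = 31, Σy = 148.72, Σxy = 1101.32, Σx² = 237, Σy² = 5213.3266
Sxx = Σx² − (Σx)²/n = 237 − 192.2 = 44.8
Sxy = Σxy − (Σx)(Σy)/n = 1101.32 − 922.064 = 179.256
Syy = Σy² − (Σy)²/n = 5213.3266 − 4423.52768 = 789.79892
b = Sxy/Sxx = 179.256/44.8 = 4.00125
SSE = Syy − b·Sxy = 789.79892 − 4.00125·179.256 = 72.55085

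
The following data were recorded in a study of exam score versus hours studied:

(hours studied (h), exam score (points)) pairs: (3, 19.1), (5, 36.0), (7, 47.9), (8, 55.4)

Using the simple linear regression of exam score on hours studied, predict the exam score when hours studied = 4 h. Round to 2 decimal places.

27.14

n = 4, Σx = 23, Σy = 158.4, Σxy = 1015.8, Σx² = 147
Sxx = Σx² − (Σx)²/n = 147 − 132.25 = 14.75
Sxy = Σxy − (Σx)(Σy)/n = 1015.8 − 910.8 = 105
b = Sxy/Sxx = 105/14.75 = 7.118644
a = ȳ − b·x̄ = 39.6 − 7.118644·5.75 = -1.332203
ŷ(4) = a + b·4 = -1.332203 + 7.118644·4 = 27.142373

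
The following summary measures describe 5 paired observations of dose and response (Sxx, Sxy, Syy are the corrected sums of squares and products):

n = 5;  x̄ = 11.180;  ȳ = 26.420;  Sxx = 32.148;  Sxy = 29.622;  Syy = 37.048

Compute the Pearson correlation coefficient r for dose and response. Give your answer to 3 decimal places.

r = Sxy/√(Sxx·Syy) = 29.622/√(1191.019104) = 29.622/34.511145 = 0.858331

0.858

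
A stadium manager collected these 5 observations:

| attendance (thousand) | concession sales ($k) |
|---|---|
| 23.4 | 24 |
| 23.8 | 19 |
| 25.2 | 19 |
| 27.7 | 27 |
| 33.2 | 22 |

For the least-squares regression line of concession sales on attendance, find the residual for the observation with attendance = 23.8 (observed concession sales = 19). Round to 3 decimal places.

-2.686

n = 5, Σx = 133.3, Σy = 111, Σxy = 2970.9, Σx² = 3618.57
Sxx = Σx² − (Σx)²/n = 3618.57 − 3553.778 = 64.792
Sxy = Σxy − (Σx)(Σy)/n = 2970.9 − 2959.26 = 11.64
b = Sxy/Sxx = 11.64/64.792 = 0.179652
a = ȳ − b·x̄ = 22.2 − 0.179652·26.66 = 17.410483
ŷ(23.8) = 17.410483 + 0.179652·23.8 = 21.686196
residual = y − ŷ = 19 − 21.686196 = -2.686196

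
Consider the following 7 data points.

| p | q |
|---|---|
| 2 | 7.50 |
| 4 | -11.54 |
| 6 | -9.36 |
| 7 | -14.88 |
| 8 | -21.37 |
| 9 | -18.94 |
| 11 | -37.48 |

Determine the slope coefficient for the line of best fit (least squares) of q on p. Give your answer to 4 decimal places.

-4.2035

n = 7, Σx = 47, Σy = -106.07, Σxy = -945.18, Σx² = 371
Sxx = Σx² − (Σx)²/n = 371 − 315.571429 = 55.428571
Sxy = Σxy − (Σx)(Σy)/n = -945.18 − (-712.184286) = -232.995714
b = Sxy/Sxx = -232.995714/55.428571 = -4.203531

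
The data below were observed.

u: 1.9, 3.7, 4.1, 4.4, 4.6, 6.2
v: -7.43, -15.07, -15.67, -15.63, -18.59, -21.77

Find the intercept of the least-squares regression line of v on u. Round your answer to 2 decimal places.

-1.79

n = 6, Σx = 24.9, Σy = -94.16, Σxy = -423.383, Σx² = 113.07
Sxx = Σx² − (Σx)²/n = 113.07 − 103.335 = 9.735
Sxy = Σxy − (Σx)(Σy)/n = -423.383 − (-390.764) = -32.619
b = Sxy/Sxx = -32.619/9.735 = -3.350693
a = ȳ − b·x̄ = -15.693333 − (-3.350693)·4.15 = -1.787956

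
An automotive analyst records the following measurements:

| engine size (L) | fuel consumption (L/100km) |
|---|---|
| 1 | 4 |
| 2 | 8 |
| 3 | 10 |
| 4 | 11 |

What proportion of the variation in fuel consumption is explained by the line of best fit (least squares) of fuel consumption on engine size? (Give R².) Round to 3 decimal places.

0.920

n = 4, Σx = 10, Σy = 33, Σxy = 94, Σx² = 30, Σy² = 301
Sxx = Σx² − (Σx)²/n = 30 − 25 = 5
Sxy = Σxy − (Σx)(Σy)/n = 94 − 82.5 = 11.5
Syy = Σy² − (Σy)²/n = 301 − 272.25 = 28.75
R² = Sxy²/(Sxx·Syy) = (11.5)²/(5·28.75) = 0.92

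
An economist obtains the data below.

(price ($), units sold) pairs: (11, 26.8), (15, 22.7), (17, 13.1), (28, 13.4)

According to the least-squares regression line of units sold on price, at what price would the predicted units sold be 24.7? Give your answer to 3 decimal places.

9.936

n = 4, Σx = 71, Σy = 76, Σxy = 1233.2, Σx² = 1419
Sxx = Σx² − (Σx)²/n = 1419 − 1260.25 = 158.75
Sxy = Σxy − (Σx)(Σy)/n = 1233.2 − 1349 = -115.8
b = Sxy/Sxx = -115.8/158.75 = -0.729449
a = ȳ − b·x̄ = 19 − (-0.729449)·17.75 = 31.947717
Set a + b·x = 24.7: x = (24.7 − 31.947717) / (-0.729449) = 9.935881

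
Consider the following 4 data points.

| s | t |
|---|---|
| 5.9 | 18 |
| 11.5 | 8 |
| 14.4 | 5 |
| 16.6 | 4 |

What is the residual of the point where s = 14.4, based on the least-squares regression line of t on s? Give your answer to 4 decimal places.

-0.6435

n = 4, Σx = 48.4, Σy = 35, Σxy = 336.6, Σx² = 649.98
Sxx = Σx² − (Σx)²/n = 649.98 − 585.64 = 64.34
Sxy = Σxy − (Σx)(Σy)/n = 336.6 − 423.5 = -86.9
b = Sxy/Sxx = -86.9/64.34 = -1.350637
a = ȳ − b·x̄ = 8.75 − (-1.350637)·12.1 = 25.092711
ŷ(14.4) = 25.092711 + (-1.350637)·14.4 = 5.643534
residual = y − ŷ = 5 − 5.643534 = -0.643534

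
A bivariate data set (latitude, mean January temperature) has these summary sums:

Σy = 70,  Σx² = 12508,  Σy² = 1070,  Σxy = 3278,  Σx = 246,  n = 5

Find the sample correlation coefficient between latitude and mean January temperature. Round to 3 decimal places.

-0.870

Sxx = Σx² − (Σx)²/n = 12508 − 12103.2 = 404.8
Sxy = Σxy − (Σx)(Σy)/n = 3278 − 3444 = -166
Syy = Σy² − (Σy)²/n = 1070 − 980 = 90
r = Sxy/√(Sxx·Syy) = -166/√(36432) = -166/190.871685 = -0.869694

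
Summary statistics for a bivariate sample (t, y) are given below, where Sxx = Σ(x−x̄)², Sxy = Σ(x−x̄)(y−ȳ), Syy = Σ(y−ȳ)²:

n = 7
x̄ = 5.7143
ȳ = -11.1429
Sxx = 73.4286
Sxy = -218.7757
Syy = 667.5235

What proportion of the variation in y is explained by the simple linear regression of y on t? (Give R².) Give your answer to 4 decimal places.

R² = Sxy²/(Sxx·Syy) = (-218.7757)²/(73.4286·667.5235) = 0.976487

0.9765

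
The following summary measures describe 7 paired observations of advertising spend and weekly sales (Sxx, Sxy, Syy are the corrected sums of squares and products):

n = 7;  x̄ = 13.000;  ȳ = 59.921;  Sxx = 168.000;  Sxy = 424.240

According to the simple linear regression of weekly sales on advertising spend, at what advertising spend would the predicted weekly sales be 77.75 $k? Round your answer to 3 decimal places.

20.060

b = Sxy/Sxx = 424.24/168 = 2.525238
a = ȳ − b·x̄ = 59.921 − 2.525238·13 = 27.092905
Set a + b·x = 77.75: x = (77.75 − 27.092905) / 2.525238 = 20.060324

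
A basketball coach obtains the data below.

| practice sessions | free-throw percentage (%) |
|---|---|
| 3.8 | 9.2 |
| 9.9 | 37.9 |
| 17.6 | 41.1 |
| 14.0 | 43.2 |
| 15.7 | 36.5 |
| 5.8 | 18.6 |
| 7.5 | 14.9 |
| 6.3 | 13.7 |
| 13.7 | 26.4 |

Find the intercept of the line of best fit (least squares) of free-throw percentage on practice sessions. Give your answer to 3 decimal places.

2.593

n = 9, Σx = 94.3, Σy = 241.5, Σxy = 2979, Σx² = 1181.97
Sxx = Σx² − (Σx)²/n = 1181.97 − 988.054444 = 193.915556
Sxy = Σxy − (Σx)(Σy)/n = 2979 − 2530.383333 = 448.616667
b = Sxy/Sxx = 448.616667/193.915556 = 2.313464
a = ȳ − b·x̄ = 26.833333 − 2.313464·10.477778 = 2.593371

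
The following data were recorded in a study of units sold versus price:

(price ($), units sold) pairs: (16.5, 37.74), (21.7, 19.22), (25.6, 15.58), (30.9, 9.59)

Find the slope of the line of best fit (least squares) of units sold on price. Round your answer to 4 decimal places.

-1.8822

n = 4, Σx = 94.7, Σy = 82.13, Σxy = 1734.963, Σx² = 2353.31
Sxx = Σx² − (Σx)²/n = 2353.31 − 2242.0225 = 111.2875
Sxy = Σxy − (Σx)(Σy)/n = 1734.963 − 1944.42775 = -209.46475
b = Sxy/Sxx = -209.46475/111.2875 = -1.882195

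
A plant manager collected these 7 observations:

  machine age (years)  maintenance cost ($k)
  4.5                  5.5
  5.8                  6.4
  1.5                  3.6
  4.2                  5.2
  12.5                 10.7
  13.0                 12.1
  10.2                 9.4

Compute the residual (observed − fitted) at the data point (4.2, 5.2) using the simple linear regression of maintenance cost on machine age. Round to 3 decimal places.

n = 7, Σx = 51.7, Σy = 52.9, Σxy = 476.04, Σx² = 503.07
Sxx = Σx² − (Σx)²/n = 503.07 − 381.841429 = 121.228571
Sxy = Σxy − (Σx)(Σy)/n = 476.04 − 390.704286 = 85.335714
b = Sxy/Sxx = 85.335714/121.228571 = 0.703924
a = ȳ − b·x̄ = 7.557143 − 0.703924·7.385714 = 2.358160
ŷ(4.2) = 2.358160 + 0.703924·4.2 = 5.314642
residual = y − ŷ = 5.2 − 5.314642 = -0.114642

-0.115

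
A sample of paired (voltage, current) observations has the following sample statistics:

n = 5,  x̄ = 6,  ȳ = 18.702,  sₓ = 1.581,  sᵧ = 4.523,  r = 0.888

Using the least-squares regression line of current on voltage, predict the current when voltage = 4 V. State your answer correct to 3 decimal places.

b = r · sᵧ/sₓ = 0.888 · 4.523/1.581 = 2.540433
a = ȳ − b·x̄ = 18.702 − 2.540433·6 = 3.459404
ŷ(4) = a + b·4 = 3.459404 + 2.540433·4 = 13.621135

13.621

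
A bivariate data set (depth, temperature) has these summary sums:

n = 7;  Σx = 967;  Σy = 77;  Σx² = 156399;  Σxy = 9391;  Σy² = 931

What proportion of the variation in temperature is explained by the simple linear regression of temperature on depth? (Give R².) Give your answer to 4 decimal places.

Sxx = Σx² − (Σx)²/n = 156399 − 133584.142857 = 22814.857143
Sxy = Σxy − (Σx)(Σy)/n = 9391 − 10637 = -1246
Syy = Σy² − (Σy)²/n = 931 − 847 = 84
R² = Sxy²/(Sxx·Syy) = (-1246)²/(22814.857143·84) = 0.810101

0.8101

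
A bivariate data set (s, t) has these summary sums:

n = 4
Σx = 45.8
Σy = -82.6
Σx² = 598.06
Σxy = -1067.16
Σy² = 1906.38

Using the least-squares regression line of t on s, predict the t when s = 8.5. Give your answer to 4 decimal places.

-15.7878

Sxx = Σx² − (Σx)²/n = 598.06 − 524.41 = 73.65
Sxy = Σxy − (Σx)(Σy)/n = -1067.16 − (-945.77) = -121.39
b = Sxy/Sxx = -121.39/73.65 = -1.648201
a = ȳ − b·x̄ = -20.65 − (-1.648201)·11.45 = -1.778099
ŷ(8.5) = a + b·8.5 = -1.778099 + (-1.648201)·8.5 = -15.787807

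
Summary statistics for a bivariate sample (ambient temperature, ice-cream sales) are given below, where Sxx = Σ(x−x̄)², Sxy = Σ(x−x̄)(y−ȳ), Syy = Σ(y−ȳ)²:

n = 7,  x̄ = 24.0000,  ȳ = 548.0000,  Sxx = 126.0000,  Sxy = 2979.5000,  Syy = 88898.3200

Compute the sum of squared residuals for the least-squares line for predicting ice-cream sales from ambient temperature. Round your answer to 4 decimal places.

18442.6037

b = Sxy/Sxx = 2979.5/126 = 23.646825
SSE = Syy − b·Sxy = 88898.32 − 23.646825·2979.5 = 18442.603730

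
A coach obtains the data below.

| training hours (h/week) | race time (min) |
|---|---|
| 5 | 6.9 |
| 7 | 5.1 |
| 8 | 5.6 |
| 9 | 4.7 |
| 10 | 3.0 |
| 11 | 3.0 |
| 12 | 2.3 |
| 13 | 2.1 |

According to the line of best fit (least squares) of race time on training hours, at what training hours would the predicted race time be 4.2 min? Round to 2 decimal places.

n = 8, Σx = 75, Σy = 32.7, Σxy = 275.2, Σx² = 753
Sxx = Σx² − (Σx)²/n = 753 − 703.125 = 49.875
Sxy = Σxy − (Σx)(Σy)/n = 275.2 − 306.5625 = -31.3625
b = Sxy/Sxx = -31.3625/49.875 = -0.628822
a = ȳ − b·x̄ = 4.0875 − (-0.628822)·9.375 = 9.982707
Set a + b·x = 4.2: x = (4.2 − 9.982707) / (-0.628822) = 9.196094

9.20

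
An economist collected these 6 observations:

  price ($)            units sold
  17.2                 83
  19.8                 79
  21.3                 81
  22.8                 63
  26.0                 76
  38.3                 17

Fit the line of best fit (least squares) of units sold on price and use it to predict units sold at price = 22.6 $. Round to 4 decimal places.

n = 6, Σx = 145.4, Σy = 399, Σxy = 8780.6, Σx² = 3804.3
Sxx = Σx² − (Σx)²/n = 3804.3 − 3523.526667 = 280.773333
Sxy = Σxy − (Σx)(Σy)/n = 8780.6 − 9669.1 = -888.5
b = Sxy/Sxx = -888.5/280.773333 = -3.164474
a = ȳ − b·x̄ = 66.5 − (-3.164474)·24.233333 = 143.185761
ŷ(22.6) = a + b·22.6 = 143.185761 + (-3.164474)·22.6 = 71.668641

71.6686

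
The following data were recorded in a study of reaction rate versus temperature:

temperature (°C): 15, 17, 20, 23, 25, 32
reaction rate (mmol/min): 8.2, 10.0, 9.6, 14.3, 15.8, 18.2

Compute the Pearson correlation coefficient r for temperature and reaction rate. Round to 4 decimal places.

n = 6, Σx = 132, Σy = 76.1, Σxy = 1791.3, Σx² = 3092, Σy² = 1044.77
Sxx = Σx² − (Σx)²/n = 3092 − 2904 = 188
Sxy = Σxy − (Σx)(Σy)/n = 1791.3 − 1674.2 = 117.1
Syy = Σy² − (Σy)²/n = 1044.77 − 965.201667 = 79.568333
r = Sxy/√(Sxx·Syy) = 117.1/√(14958.846667) = 117.1/122.306364 = 0.957432

0.9574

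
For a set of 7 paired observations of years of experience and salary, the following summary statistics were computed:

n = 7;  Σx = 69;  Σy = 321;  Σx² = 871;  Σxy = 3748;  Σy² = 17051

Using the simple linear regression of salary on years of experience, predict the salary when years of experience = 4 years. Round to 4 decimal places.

Sxx = Σx² − (Σx)²/n = 871 − 680.142857 = 190.857143
Sxy = Σxy − (Σx)(Σy)/n = 3748 − 3164.142857 = 583.857143
b = Sxy/Sxx = 583.857143/190.857143 = 3.059132
a = ȳ − b·x̄ = 45.857143 − 3.059132·9.857143 = 15.702844
ŷ(4) = a + b·4 = 15.702844 + 3.059132·4 = 27.939371

27.9394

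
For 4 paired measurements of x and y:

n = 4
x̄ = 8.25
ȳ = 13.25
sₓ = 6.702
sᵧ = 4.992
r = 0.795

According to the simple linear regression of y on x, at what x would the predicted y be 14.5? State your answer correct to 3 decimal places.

b = r · sᵧ/sₓ = 0.795 · 4.992/6.702 = 0.592158
a = ȳ − b·x̄ = 13.25 − 0.592158·8.25 = 8.364700
Set a + b·x = 14.5: x = (14.5 − 8.364700) / 0.592158 = 10.360925

10.361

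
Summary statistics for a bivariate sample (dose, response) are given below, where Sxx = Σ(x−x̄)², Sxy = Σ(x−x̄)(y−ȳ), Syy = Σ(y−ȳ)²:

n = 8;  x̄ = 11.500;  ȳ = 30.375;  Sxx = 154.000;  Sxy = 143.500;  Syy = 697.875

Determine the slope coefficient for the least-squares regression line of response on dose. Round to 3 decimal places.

0.932

b = Sxy/Sxx = 143.5/154 = 0.931818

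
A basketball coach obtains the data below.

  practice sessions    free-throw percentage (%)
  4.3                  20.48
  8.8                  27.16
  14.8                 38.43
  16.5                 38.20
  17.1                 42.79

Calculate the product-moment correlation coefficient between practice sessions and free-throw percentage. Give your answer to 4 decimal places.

0.9885

n = 5, Σx = 61.5, Σy = 167.06, Σxy = 2257.845, Σx² = 879.63, Σy² = 5924.185
Sxx = Σx² − (Σx)²/n = 879.63 − 756.45 = 123.18
Sxy = Σxy − (Σx)(Σy)/n = 2257.845 − 2054.838 = 203.007
Syy = Σy² − (Σy)²/n = 5924.185 − 5581.80872 = 342.37628
r = Sxy/√(Sxx·Syy) = 203.007/√(42173.910170) = 203.007/205.362874 = 0.988528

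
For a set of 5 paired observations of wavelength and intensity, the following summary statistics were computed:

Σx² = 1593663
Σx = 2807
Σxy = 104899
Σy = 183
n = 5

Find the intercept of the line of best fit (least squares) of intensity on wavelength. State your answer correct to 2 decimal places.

-31.56

Sxx = Σx² − (Σx)²/n = 1593663 − 1575849.8 = 17813.2
Sxy = Σxy − (Σx)(Σy)/n = 104899 − 102736.2 = 2162.8
b = Sxy/Sxx = 2162.8/17813.2 = 0.121416
a = ȳ − b·x̄ = 36.6 − 0.121416·561.4 = -31.562706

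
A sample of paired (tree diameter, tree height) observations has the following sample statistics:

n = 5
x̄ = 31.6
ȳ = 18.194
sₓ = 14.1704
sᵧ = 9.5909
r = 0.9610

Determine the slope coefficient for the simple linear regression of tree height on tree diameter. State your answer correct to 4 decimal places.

b = r · sᵧ/sₓ = 0.961 · 9.5909/14.1704 = 0.650430

0.6504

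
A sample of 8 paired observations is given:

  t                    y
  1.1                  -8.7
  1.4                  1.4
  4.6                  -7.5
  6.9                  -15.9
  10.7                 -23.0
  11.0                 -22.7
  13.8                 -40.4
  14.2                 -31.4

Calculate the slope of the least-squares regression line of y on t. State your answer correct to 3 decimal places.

-2.449

n = 8, Σx = 63.7, Σy = -148.2, Σxy = -1651.02, Σx² = 699.51
Sxx = Σx² − (Σx)²/n = 699.51 − 507.21125 = 192.29875
Sxy = Σxy − (Σx)(Σy)/n = -1651.02 − (-1180.0425) = -470.9775
b = Sxy/Sxx = -470.9775/192.29875 = -2.449197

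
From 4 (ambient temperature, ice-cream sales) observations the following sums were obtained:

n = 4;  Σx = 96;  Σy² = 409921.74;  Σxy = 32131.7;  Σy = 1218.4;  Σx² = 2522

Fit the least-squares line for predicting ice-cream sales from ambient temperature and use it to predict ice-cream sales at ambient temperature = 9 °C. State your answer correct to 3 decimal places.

105.740

Sxx = Σx² − (Σx)²/n = 2522 − 2304 = 218
Sxy = Σxy − (Σx)(Σy)/n = 32131.7 − 29241.6 = 2890.1
b = Sxy/Sxx = 2890.1/218 = 13.257339
a = ȳ − b·x̄ = 304.6 − 13.257339·24 = -13.576147
ŷ(9) = a + b·9 = -13.576147 + 13.257339·9 = 105.739908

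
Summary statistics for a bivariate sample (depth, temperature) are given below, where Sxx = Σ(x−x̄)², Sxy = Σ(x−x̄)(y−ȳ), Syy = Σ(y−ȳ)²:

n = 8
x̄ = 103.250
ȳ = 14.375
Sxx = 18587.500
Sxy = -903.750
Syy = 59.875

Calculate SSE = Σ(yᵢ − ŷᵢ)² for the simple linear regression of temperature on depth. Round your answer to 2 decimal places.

b = Sxy/Sxx = -903.75/18587.5 = -0.048621
SSE = Syy − b·Sxy = 59.875 − (-0.048621)·(-903.75) = 15.933423

15.93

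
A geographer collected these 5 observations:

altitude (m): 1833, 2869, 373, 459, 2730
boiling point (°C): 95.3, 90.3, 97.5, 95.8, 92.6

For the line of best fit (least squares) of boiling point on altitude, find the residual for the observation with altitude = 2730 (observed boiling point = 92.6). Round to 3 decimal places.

0.629

n = 5, Σx = 8264, Σy = 471.5, Σxy = 766893.3, Σx² = 19393760
Sxx = Σx² − (Σx)²/n = 19393760 − 13658739.2 = 5735020.8
Sxy = Σxy − (Σx)(Σy)/n = 766893.3 − 779295.2 = -12401.9
b = Sxy/Sxx = -12401.9/5735020.8 = -0.002162
a = ȳ − b·x̄ = 94.3 − (-0.002162)·1652.8 = 97.874156
ŷ(2730) = 97.874156 + (-0.002162)·2730 = 91.970570
residual = y − ŷ = 92.6 − 91.970570 = 0.629430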